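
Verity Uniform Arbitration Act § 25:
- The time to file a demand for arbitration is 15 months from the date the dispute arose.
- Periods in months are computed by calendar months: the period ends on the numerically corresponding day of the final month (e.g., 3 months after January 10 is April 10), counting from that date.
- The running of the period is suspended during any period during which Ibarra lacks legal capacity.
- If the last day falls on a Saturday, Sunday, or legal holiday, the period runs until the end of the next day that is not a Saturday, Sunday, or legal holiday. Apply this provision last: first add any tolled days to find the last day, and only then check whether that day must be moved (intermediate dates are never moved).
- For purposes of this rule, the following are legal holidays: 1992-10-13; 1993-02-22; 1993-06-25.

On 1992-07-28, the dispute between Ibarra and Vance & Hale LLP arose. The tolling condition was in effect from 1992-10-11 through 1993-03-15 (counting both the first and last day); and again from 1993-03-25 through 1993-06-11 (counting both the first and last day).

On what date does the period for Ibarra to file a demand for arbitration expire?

June 20, 1994

15 months after 1992-07-28 is October 28, 1993.
From October 11, 1992 through March 15, 1993 inclusive is 156 days; tolling adds 156 days: October 28, 1993 + 156 days = April 2, 1994.
From March 25, 1993 through June 11, 1993 inclusive is 79 days; tolling adds 79 days: April 2, 1994 + 79 days = June 20, 1994.
June 20, 1994 is a Monday and not a legal holiday, so no extension applies.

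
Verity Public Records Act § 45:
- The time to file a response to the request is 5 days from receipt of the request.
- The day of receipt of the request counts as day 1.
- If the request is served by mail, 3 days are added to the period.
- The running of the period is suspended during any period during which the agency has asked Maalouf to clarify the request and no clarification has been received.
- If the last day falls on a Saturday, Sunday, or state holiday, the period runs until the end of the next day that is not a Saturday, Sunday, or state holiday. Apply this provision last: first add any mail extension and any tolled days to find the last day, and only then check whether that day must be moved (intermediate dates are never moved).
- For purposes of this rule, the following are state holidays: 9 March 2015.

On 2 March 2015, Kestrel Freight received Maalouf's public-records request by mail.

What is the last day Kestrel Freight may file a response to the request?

March 10, 2015

Counting 2 March 2015 as day 1, day 5 is March 6, 2015.
Service was by mail, adding 3 days: March 6, 2015 + 3 days = March 9, 2015.
March 9, 2015 is a listed holiday. The next qualifying day is March 10, 2015.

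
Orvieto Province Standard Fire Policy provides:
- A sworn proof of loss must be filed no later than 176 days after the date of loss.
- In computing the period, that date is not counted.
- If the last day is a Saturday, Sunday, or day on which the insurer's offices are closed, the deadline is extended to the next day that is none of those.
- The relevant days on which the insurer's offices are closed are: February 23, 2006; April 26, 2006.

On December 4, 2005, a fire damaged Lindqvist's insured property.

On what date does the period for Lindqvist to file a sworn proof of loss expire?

176 days after December 4, 2005 is May 29, 2006.
May 29, 2006 is a Monday and not a day on which the insurer's offices are closed, so no extension applies.

May 29, 2006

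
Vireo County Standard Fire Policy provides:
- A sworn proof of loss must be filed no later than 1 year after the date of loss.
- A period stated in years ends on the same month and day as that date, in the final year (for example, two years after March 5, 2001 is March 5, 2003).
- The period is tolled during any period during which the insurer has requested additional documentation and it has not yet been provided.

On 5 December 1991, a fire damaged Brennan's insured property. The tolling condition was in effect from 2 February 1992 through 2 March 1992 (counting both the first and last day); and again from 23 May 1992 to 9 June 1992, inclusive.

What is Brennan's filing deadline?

1 year after 5 December 1991 is December 5, 1992.
From February 2, 1992 through March 2, 1992 inclusive is 30 days; tolling adds 30 days: December 5, 1992 + 30 days = January 4, 1993.
From May 23, 1992 through June 9, 1992 inclusive is 18 days; tolling adds 18 days: January 4, 1993 + 18 days = January 22, 1993.

January 22, 1993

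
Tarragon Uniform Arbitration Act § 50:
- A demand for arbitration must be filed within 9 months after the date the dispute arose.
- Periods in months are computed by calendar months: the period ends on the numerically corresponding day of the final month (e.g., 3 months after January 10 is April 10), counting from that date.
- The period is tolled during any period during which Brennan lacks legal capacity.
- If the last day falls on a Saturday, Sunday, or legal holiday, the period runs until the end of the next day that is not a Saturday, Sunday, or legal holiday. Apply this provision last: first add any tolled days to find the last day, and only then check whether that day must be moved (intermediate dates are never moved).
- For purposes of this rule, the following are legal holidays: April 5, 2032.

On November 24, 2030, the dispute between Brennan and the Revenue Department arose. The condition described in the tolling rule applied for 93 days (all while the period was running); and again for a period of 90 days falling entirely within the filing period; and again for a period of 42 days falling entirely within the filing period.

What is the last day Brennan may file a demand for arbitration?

9 months after November 24, 2030 is August 24, 2031.
Tolling adds 93 days: August 24, 2031 + 93 days = November 25, 2031.
Tolling adds 90 days: November 25, 2031 + 90 days = February 23, 2032.
Tolling adds 42 days: February 23, 2032 + 42 days = April 5, 2032.
April 5, 2032 is a listed holiday. The next qualifying day is April 6, 2032.

April 6, 2032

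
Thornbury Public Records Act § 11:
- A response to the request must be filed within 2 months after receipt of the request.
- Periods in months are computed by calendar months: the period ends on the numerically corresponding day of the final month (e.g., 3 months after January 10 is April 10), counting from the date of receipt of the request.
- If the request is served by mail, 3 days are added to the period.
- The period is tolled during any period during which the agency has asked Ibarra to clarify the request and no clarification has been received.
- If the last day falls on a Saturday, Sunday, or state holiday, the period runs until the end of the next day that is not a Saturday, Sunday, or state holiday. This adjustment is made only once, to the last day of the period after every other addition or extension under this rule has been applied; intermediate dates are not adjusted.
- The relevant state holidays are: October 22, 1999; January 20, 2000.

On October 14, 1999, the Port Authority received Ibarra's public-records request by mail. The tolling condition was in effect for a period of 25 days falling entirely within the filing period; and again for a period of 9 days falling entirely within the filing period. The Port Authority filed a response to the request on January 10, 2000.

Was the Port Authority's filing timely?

2 months after October 14, 1999 is December 14, 1999.
Service was by mail, adding 3 days: December 14, 1999 + 3 days = December 17, 1999.
Tolling adds 25 days: December 17, 1999 + 25 days = January 11, 2000.
Tolling adds 9 days: January 11, 2000 + 9 days = January 20, 2000.
January 20, 2000 is a listed holiday. The next qualifying day is January 21, 2000.
The deadline is January 21, 2000; the filing on January 10, 2000 is on or before that date.

Yes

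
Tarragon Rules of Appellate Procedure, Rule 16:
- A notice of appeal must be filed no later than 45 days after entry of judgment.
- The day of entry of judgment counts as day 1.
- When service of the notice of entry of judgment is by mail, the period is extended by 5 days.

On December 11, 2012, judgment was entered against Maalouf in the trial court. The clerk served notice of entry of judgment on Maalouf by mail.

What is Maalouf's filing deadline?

Counting December 11, 2012 as day 1, day 45 is January 24, 2013.
Service was by mail, adding 5 days: January 24, 2013 + 5 days = January 29, 2013.

January 29, 2013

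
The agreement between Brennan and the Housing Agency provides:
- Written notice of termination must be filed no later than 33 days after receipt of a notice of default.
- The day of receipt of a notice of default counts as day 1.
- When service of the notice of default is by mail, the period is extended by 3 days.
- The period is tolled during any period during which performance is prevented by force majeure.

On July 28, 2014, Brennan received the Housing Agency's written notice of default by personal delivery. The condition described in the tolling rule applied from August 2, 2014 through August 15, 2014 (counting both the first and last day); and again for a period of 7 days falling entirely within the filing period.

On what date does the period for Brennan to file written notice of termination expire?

September 19, 2014

Counting July 28, 2014 as day 1, day 33 is August 29, 2014.
Service was not by mail, so no mail extension applies.
From August 2, 2014 through August 15, 2014 inclusive is 14 days; tolling adds 14 days: August 29, 2014 + 14 days = September 12, 2014.
Tolling adds 7 days: September 12, 2014 + 7 days = September 19, 2014.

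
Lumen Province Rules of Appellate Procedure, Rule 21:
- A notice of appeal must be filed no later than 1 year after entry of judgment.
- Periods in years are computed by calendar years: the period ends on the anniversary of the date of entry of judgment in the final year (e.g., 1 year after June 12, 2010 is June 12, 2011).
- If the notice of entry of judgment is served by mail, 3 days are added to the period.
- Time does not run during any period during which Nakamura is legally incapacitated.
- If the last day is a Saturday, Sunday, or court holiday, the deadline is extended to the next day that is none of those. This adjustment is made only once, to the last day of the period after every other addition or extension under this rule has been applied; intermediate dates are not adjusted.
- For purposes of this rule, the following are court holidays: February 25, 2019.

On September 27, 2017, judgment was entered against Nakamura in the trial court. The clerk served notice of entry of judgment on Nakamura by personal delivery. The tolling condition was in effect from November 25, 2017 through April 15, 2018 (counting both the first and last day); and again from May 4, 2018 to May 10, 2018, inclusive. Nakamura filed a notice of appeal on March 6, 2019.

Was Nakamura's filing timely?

No

1 year after September 27, 2017 is September 27, 2018.
Service was not by mail, so no mail extension applies.
From November 25, 2017 through April 15, 2018 inclusive is 142 days; tolling adds 142 days: September 27, 2018 + 142 days = February 16, 2019.
From May 4, 2018 through May 10, 2018 inclusive is 7 days; tolling adds 7 days: February 16, 2019 + 7 days = February 23, 2019.
February 23, 2019 is Saturday; February 24, 2019 is Sunday; February 25, 2019 is a listed holiday. The next qualifying day is February 26, 2019.
The deadline is February 26, 2019; the filing on March 6, 2019 is after that date.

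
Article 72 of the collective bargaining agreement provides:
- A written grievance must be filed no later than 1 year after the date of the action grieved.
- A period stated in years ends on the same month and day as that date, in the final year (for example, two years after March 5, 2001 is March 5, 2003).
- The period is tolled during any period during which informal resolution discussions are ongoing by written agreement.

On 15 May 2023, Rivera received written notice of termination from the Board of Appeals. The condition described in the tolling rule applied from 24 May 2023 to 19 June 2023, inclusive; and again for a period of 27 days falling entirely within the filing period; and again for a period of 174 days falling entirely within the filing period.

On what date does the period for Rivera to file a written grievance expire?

1 year after 15 May 2023 is May 15, 2024.
From May 24, 2023 through June 19, 2023 inclusive is 27 days; tolling adds 27 days: May 15, 2024 + 27 days = June 11, 2024.
Tolling adds 27 days: June 11, 2024 + 27 days = July 8, 2024.
Tolling adds 174 days: July 8, 2024 + 174 days = December 29, 2024.

December 29, 2024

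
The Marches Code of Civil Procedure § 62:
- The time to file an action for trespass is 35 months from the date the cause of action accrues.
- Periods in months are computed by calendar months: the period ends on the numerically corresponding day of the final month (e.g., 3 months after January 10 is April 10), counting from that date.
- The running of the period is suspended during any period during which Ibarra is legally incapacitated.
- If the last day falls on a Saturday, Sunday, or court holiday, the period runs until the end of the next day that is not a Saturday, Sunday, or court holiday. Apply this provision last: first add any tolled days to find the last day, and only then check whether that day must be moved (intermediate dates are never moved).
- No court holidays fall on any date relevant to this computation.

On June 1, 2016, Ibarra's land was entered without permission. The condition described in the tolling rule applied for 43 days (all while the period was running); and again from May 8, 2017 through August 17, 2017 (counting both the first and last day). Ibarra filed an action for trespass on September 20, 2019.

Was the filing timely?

35 months after June 1, 2016 is May 1, 2019.
Tolling adds 43 days: May 1, 2019 + 43 days = June 13, 2019.
From May 8, 2017 through August 17, 2017 inclusive is 102 days; tolling adds 102 days: June 13, 2019 + 102 days = September 23, 2019.
September 23, 2019 is a Monday and not a court holiday, so no extension applies.
The deadline is September 23, 2019; the filing on September 20, 2019 is on or before that date.

Yes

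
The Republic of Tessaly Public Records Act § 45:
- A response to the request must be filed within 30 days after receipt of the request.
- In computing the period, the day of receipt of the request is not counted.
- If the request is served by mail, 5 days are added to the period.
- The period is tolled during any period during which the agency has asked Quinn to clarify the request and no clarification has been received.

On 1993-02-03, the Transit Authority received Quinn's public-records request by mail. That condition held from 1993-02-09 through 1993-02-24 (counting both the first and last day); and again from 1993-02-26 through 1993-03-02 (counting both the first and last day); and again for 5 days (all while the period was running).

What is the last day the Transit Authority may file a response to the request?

April 5, 1993

30 days after 1993-02-03 is March 5, 1993.
Service was by mail, adding 5 days: March 5, 1993 + 5 days = March 10, 1993.
From February 9, 1993 through February 24, 1993 inclusive is 16 days; tolling adds 16 days: March 10, 1993 + 16 days = March 26, 1993.
From February 26, 1993 through March 2, 1993 inclusive is 5 days; tolling adds 5 days: March 26, 1993 + 5 days = March 31, 1993.
Tolling adds 5 days: March 31, 1993 + 5 days = April 5, 1993.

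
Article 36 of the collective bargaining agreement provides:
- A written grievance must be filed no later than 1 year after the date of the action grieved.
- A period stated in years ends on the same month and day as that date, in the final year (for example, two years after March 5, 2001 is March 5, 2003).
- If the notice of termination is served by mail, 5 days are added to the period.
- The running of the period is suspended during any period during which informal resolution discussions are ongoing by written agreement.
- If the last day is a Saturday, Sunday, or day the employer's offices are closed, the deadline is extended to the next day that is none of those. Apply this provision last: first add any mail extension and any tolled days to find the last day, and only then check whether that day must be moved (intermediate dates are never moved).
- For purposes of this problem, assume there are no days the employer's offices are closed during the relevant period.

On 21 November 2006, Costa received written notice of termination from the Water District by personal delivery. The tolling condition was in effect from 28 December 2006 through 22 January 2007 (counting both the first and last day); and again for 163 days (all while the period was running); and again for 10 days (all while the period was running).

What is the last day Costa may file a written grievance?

June 9, 2008

1 year after 21 November 2006 is November 21, 2007.
Service was not by mail, so no mail extension applies.
From December 28, 2006 through January 22, 2007 inclusive is 26 days; tolling adds 26 days: November 21, 2007 + 26 days = December 17, 2007.
Tolling adds 163 days: December 17, 2007 + 163 days = May 28, 2008.
Tolling adds 10 days: May 28, 2008 + 10 days = June 7, 2008.
June 7, 2008 is Saturday; June 8, 2008 is Sunday. The next qualifying day is June 9, 2008.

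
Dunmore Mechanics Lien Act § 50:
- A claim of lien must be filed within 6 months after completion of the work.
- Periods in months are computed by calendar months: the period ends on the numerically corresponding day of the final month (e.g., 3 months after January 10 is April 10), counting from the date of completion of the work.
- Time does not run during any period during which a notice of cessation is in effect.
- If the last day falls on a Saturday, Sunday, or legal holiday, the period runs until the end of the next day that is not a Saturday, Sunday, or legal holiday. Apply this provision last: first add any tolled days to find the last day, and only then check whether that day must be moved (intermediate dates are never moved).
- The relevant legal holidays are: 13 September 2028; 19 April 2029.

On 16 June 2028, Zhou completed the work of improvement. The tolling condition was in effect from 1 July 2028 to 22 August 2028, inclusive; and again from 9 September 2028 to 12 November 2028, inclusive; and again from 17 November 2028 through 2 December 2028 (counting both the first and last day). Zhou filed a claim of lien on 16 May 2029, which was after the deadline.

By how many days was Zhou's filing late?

16 days

6 months after 16 June 2028 is December 16, 2028.
From July 1, 2028 through August 22, 2028 inclusive is 53 days; tolling adds 53 days: December 16, 2028 + 53 days = February 7, 2029.
From September 9, 2028 through November 12, 2028 inclusive is 65 days; tolling adds 65 days: February 7, 2029 + 65 days = April 13, 2029.
From November 17, 2028 through December 2, 2028 inclusive is 16 days; tolling adds 16 days: April 13, 2029 + 16 days = April 29, 2029.
April 29, 2029 is Sunday. The next qualifying day is April 30, 2029.
The deadline is April 30, 2029; from April 30, 2029 to May 16, 2029 is 16 days.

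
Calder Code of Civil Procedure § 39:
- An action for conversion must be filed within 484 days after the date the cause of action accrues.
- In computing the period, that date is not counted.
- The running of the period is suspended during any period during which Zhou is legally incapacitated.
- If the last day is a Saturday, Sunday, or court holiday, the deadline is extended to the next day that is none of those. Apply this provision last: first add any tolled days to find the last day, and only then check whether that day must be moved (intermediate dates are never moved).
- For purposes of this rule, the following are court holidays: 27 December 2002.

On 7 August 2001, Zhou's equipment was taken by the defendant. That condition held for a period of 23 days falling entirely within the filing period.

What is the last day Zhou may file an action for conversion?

December 30, 2002

484 days after 7 August 2001 is December 4, 2002.
Tolling adds 23 days: December 4, 2002 + 23 days = December 27, 2002.
December 27, 2002 is a listed holiday; December 28, 2002 is Saturday; December 29, 2002 is Sunday. The next qualifying day is December 30, 2002.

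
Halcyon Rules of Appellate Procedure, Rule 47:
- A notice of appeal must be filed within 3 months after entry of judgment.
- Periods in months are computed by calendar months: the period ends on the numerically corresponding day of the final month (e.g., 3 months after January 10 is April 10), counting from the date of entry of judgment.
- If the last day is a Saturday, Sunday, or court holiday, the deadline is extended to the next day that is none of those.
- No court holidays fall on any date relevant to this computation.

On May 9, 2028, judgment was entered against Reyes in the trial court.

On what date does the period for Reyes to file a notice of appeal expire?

3 months after May 9, 2028 is August 9, 2028.
August 9, 2028 is a Wednesday and not a court holiday, so no extension applies.

August 9, 2028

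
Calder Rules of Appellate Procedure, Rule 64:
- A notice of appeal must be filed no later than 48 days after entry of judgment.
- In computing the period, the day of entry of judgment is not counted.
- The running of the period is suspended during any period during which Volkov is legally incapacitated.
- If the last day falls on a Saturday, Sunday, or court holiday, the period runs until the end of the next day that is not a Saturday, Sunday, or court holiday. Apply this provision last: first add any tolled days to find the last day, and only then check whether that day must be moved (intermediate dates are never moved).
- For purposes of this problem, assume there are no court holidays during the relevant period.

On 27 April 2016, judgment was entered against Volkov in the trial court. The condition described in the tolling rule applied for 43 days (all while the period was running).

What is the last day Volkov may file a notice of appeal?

July 27, 2016

48 days after 27 April 2016 is June 14, 2016.
Tolling adds 43 days: June 14, 2016 + 43 days = July 27, 2016.
July 27, 2016 is a Wednesday and not a court holiday, so no extension applies.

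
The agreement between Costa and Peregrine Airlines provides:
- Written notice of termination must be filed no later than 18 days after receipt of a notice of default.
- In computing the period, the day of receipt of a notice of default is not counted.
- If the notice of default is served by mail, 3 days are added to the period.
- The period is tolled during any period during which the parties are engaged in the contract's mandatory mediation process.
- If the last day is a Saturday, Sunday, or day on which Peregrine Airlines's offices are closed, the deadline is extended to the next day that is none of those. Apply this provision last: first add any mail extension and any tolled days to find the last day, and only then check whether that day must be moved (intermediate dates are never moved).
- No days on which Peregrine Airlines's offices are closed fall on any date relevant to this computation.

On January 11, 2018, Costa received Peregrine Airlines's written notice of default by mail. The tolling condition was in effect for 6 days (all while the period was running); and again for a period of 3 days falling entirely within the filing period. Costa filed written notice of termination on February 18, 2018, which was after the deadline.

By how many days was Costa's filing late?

6 days

18 days after January 11, 2018 is January 29, 2018.
Service was by mail, adding 3 days: January 29, 2018 + 3 days = February 1, 2018.
Tolling adds 6 days: February 1, 2018 + 6 days = February 7, 2018.
Tolling adds 3 days: February 7, 2018 + 3 days = February 10, 2018.
February 10, 2018 is Saturday; February 11, 2018 is Sunday. The next qualifying day is February 12, 2018.
The deadline is February 12, 2018; from February 12, 2018 to February 18, 2018 is 6 days.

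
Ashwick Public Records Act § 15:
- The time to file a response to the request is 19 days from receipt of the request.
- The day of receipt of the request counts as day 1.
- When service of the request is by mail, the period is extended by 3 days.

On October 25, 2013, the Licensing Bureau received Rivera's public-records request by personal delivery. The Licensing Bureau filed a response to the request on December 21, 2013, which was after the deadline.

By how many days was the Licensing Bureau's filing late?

39 days

Counting October 25, 2013 as day 1, day 19 is November 12, 2013.
Service was not by mail, so no mail extension applies.
The deadline is November 12, 2013; from November 12, 2013 to December 21, 2013 is 39 days.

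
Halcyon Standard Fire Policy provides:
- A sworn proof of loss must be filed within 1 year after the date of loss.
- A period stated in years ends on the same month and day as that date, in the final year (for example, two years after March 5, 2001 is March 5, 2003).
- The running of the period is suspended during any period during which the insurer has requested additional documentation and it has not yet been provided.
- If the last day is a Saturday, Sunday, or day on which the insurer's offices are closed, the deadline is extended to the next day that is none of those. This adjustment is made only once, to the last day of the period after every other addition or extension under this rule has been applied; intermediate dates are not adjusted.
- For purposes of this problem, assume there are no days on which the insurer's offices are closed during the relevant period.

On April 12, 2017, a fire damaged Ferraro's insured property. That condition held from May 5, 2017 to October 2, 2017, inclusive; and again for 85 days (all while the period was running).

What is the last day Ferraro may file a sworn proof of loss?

1 year after April 12, 2017 is April 12, 2018.
From May 5, 2017 through October 2, 2017 inclusive is 151 days; tolling adds 151 days: April 12, 2018 + 151 days = September 10, 2018.
Tolling adds 85 days: September 10, 2018 + 85 days = December 4, 2018.
December 4, 2018 is a Tuesday and not a day on which the insurer's offices are closed, so no extension applies.

December 4, 2018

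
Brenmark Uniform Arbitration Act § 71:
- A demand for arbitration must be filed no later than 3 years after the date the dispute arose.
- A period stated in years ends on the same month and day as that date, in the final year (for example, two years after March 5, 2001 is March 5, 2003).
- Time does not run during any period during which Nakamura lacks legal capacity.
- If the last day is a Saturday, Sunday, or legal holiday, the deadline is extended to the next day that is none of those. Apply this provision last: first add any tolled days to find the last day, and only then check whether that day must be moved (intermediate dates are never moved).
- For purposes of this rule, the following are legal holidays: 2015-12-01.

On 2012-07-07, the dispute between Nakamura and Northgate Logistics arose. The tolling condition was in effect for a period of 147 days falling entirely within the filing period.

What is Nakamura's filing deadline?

December 2, 2015

3 years after 2012-07-07 is July 7, 2015.
Tolling adds 147 days: July 7, 2015 + 147 days = December 1, 2015.
December 1, 2015 is a listed holiday. The next qualifying day is December 2, 2015.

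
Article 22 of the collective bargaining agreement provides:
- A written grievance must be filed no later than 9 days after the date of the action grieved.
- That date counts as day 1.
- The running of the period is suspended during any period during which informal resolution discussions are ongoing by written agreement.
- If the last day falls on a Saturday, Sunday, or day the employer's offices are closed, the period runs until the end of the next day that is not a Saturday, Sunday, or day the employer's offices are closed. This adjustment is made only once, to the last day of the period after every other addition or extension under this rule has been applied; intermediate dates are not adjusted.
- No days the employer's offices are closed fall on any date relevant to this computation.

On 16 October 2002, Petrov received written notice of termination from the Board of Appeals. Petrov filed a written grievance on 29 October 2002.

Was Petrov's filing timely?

Counting 16 October 2002 as day 1, day 9 is October 24, 2002.
October 24, 2002 is a Thursday and not a day the employer's offices are closed, so no extension applies.
The deadline is October 24, 2002; the filing on October 29, 2002 is after that date.

No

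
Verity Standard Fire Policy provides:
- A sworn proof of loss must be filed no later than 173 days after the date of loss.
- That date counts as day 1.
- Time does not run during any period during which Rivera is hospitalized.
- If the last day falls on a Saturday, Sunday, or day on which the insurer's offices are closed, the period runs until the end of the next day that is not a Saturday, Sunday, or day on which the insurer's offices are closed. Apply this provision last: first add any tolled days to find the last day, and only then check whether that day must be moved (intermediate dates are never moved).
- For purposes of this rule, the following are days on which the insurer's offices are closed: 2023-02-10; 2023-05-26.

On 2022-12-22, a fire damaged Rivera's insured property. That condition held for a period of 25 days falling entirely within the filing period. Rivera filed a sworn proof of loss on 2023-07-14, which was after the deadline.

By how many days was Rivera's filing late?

Counting 2022-12-22 as day 1, day 173 is June 12, 2023.
Tolling adds 25 days: June 12, 2023 + 25 days = July 7, 2023.
July 7, 2023 is a Friday and not a day on which the insurer's offices are closed, so no extension applies.
The deadline is July 7, 2023; from July 7, 2023 to July 14, 2023 is 7 days.

7 days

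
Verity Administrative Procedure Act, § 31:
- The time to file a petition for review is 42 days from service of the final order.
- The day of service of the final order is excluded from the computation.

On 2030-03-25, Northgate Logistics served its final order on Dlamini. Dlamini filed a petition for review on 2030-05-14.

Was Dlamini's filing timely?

42 days after 2030-03-25 is May 6, 2030.
The deadline is May 6, 2030; the filing on May 14, 2030 is after that date.

No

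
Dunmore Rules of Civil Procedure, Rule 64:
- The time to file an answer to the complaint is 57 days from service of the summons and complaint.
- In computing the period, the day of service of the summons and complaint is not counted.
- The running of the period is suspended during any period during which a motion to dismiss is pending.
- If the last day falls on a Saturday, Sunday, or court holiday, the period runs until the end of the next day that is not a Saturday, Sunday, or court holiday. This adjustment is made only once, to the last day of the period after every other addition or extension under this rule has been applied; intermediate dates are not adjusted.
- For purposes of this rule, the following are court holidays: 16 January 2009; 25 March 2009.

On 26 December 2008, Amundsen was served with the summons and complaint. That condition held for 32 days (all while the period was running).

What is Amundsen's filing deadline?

March 26, 2009

57 days after 26 December 2008 is February 21, 2009.
Tolling adds 32 days: February 21, 2009 + 32 days = March 25, 2009.
March 25, 2009 is a listed holiday. The next qualifying day is March 26, 2009.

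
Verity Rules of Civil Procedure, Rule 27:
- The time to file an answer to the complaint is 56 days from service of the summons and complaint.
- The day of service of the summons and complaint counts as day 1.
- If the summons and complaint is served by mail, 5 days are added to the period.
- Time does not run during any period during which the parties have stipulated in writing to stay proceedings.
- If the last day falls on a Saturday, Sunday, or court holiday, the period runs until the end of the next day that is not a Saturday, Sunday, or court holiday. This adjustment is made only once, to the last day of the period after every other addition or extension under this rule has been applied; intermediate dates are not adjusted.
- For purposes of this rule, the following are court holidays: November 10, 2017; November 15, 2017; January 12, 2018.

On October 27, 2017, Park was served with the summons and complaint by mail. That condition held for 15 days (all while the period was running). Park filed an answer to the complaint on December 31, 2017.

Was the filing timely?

Counting October 27, 2017 as day 1, day 56 is December 21, 2017.
Service was by mail, adding 5 days: December 21, 2017 + 5 days = December 26, 2017.
Tolling adds 15 days: December 26, 2017 + 15 days = January 10, 2018.
January 10, 2018 is a Wednesday and not a court holiday, so no extension applies.
The deadline is January 10, 2018; the filing on December 31, 2017 is on or before that date.

Yes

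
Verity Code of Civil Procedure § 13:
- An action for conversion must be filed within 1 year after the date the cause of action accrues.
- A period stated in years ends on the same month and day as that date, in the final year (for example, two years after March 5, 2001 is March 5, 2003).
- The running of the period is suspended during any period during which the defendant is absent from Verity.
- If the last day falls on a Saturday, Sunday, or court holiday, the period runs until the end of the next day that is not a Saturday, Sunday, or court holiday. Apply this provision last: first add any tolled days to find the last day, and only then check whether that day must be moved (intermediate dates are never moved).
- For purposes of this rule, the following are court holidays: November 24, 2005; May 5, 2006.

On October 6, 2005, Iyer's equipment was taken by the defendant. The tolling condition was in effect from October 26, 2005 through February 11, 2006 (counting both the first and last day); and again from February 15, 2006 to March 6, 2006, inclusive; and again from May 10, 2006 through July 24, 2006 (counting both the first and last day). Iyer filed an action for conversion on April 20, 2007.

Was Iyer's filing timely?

1 year after October 6, 2005 is October 6, 2006.
From October 26, 2005 through February 11, 2006 inclusive is 109 days; tolling adds 109 days: October 6, 2006 + 109 days = January 23, 2007.
From February 15, 2006 through March 6, 2006 inclusive is 20 days; tolling adds 20 days: January 23, 2007 + 20 days = February 12, 2007.
From May 10, 2006 through July 24, 2006 inclusive is 76 days; tolling adds 76 days: February 12, 2007 + 76 days = April 29, 2007.
April 29, 2007 is Sunday. The next qualifying day is April 30, 2007.
The deadline is April 30, 2007; the filing on April 20, 2007 is on or before that date.

Yes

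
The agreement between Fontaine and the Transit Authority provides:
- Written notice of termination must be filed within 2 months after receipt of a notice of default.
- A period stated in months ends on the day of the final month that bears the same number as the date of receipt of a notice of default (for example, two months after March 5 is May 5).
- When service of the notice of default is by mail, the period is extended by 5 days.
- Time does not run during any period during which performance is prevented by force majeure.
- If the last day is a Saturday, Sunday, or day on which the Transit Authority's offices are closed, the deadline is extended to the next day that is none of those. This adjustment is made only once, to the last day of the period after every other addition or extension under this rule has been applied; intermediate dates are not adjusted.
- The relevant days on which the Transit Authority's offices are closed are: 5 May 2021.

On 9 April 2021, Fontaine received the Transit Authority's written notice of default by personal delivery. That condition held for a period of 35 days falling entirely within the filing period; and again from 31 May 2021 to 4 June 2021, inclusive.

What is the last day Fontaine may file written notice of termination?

July 19, 2021

2 months after 9 April 2021 is June 9, 2021.
Service was not by mail, so no mail extension applies.
Tolling adds 35 days: June 9, 2021 + 35 days = July 14, 2021.
From May 31, 2021 through June 4, 2021 inclusive is 5 days; tolling adds 5 days: July 14, 2021 + 5 days = July 19, 2021.
July 19, 2021 is a Monday and not a day on which the Transit Authority's offices are closed, so no extension applies.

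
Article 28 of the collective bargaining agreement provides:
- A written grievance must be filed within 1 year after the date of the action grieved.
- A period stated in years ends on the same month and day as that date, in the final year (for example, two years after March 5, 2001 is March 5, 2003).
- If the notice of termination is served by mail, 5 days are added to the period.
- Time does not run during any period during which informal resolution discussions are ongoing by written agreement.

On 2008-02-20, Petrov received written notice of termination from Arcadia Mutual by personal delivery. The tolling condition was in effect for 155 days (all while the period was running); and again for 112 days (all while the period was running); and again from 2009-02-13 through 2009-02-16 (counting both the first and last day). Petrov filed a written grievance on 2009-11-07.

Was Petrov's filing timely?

Yes

1 year after 2008-02-20 is February 20, 2009.
Service was not by mail, so no mail extension applies.
Tolling adds 155 days: February 20, 2009 + 155 days = July 25, 2009.
Tolling adds 112 days: July 25, 2009 + 112 days = November 14, 2009.
From February 13, 2009 through February 16, 2009 inclusive is 4 days; tolling adds 4 days: November 14, 2009 + 4 days = November 18, 2009.
The deadline is November 18, 2009; the filing on November 7, 2009 is on or before that date.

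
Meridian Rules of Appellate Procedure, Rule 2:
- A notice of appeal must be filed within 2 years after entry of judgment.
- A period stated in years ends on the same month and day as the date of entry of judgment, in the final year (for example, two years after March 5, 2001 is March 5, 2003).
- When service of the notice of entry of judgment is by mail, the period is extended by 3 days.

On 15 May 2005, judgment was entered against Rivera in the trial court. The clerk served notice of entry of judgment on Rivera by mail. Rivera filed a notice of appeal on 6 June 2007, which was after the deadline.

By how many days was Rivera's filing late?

19 days

2 years after 15 May 2005 is May 15, 2007.
Service was by mail, adding 3 days: May 15, 2007 + 3 days = May 18, 2007.
The deadline is May 18, 2007; from May 18, 2007 to June 6, 2007 is 19 days.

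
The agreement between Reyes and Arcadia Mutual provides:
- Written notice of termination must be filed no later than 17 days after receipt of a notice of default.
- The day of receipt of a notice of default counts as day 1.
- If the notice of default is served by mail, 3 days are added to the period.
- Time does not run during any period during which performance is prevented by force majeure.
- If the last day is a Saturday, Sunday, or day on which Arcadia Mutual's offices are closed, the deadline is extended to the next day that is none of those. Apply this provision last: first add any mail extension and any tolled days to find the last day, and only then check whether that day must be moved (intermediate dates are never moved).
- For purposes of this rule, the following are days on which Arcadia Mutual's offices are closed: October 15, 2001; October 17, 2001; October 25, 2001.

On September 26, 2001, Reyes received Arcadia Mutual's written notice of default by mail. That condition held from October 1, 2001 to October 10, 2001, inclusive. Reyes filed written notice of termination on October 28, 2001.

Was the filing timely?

No

Counting September 26, 2001 as day 1, day 17 is October 12, 2001.
Service was by mail, adding 3 days: October 12, 2001 + 3 days = October 15, 2001.
From October 1, 2001 through October 10, 2001 inclusive is 10 days; tolling adds 10 days: October 15, 2001 + 10 days = October 25, 2001.
October 25, 2001 is a listed holiday. The next qualifying day is October 26, 2001.
The deadline is October 26, 2001; the filing on October 28, 2001 is after that date.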